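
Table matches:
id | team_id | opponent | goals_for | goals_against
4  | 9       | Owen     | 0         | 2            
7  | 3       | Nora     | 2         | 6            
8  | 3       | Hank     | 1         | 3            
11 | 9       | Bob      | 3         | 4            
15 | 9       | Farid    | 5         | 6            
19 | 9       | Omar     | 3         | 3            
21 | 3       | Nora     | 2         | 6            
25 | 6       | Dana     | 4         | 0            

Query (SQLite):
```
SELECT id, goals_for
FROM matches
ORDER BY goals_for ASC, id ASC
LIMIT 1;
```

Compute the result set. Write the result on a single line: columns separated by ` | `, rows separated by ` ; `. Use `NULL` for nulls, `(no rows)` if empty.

4 | 0

Sort by goals_for asc, tiebreak id asc: (0, id=4), (1, id=8), (2, id=7), (2, id=21) …. Take first 1.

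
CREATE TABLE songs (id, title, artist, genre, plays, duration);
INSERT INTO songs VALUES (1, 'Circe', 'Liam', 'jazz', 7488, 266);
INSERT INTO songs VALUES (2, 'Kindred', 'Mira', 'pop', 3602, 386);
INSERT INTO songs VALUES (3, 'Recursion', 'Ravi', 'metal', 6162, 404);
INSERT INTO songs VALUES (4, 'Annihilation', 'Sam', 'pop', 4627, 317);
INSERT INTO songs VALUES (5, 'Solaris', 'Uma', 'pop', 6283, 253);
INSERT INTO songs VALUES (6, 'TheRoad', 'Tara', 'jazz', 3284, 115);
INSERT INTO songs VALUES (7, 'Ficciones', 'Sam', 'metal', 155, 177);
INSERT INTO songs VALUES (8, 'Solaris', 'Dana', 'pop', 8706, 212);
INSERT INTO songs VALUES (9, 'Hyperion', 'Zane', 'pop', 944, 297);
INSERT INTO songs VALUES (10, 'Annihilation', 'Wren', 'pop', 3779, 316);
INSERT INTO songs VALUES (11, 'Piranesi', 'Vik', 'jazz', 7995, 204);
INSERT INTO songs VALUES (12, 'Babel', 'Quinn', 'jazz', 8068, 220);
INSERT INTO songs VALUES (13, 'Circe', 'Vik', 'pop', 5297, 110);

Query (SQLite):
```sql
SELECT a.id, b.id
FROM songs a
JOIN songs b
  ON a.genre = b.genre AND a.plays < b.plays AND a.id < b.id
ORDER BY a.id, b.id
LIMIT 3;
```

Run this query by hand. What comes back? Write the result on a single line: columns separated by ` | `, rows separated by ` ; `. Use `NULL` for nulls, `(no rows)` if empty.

1 | 11 ; 1 | 12 ; 2 | 4

Pairs (a,b) with same genre, a.plays < b.plays, a.id < b.id.
genre groups: jazz:{1,6,11,12} metal:{3,7} pop:{2,4,5,8,9,10,13}
Ordered by (a.id, b.id); first 3.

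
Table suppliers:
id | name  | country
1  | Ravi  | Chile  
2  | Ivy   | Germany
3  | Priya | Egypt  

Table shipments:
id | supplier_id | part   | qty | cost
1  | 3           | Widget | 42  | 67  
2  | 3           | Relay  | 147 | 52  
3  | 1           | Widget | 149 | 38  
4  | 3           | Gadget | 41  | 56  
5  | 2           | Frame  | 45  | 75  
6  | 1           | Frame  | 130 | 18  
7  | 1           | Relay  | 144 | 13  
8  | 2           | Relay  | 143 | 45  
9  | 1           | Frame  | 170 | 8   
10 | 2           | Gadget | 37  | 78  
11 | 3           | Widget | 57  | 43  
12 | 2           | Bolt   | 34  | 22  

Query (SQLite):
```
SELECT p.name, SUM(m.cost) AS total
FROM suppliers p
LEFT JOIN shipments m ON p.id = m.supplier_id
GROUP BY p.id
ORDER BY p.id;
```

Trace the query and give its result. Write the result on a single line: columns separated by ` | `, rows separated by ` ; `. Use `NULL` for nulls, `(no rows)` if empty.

Ravi | 77 ; Ivy | 220 ; Priya | 218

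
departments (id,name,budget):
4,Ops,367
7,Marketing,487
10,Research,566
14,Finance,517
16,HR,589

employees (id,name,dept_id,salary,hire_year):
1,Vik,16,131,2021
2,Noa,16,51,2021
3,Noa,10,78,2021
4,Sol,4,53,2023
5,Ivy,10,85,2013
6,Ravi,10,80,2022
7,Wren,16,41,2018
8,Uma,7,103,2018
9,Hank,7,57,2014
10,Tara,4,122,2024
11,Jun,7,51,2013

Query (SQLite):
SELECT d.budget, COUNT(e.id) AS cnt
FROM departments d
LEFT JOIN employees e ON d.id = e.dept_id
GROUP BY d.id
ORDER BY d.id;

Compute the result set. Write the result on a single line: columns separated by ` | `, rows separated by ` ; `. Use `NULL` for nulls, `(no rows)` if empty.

LEFT JOIN keeps every departments row; unmatched ones get NULL for employees columns.
Group by departments.id and compute COUNT(e.id). COUNT(col) of an all-NULL group is 0.
  4: ids {4, 10} → COUNT(e.id)=2
  7: ids {8, 9, 11} → COUNT(e.id)=3
  10: ids {3, 5, 6} → COUNT(e.id)=3
  14: ids {—} → COUNT(e.id)=0
  16: ids {1, 2, 7} → COUNT(e.id)=3

367 | 2 ; 487 | 3 ; 566 | 3 ; 517 | 0 ; 589 | 3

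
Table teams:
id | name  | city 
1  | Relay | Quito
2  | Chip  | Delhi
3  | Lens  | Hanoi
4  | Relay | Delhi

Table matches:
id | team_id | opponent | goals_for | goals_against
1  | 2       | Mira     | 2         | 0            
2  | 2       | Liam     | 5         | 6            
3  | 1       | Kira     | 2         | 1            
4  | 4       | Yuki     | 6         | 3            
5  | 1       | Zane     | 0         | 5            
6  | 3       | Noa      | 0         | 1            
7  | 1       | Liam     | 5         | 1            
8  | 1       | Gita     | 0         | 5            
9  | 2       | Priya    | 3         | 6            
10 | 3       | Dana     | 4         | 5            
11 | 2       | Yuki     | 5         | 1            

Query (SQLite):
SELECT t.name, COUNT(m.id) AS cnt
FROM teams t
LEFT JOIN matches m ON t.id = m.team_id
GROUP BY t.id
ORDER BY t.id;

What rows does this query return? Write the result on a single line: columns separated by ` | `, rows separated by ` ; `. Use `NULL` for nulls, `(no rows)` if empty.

LEFT JOIN keeps every teams row; unmatched ones get NULL for matches columns.
Group by teams.id and compute COUNT(m.id). COUNT(col) of an all-NULL group is 0.
  1: ids {3, 5, 7, 8} → COUNT(m.id)=4
  2: ids {1, 2, 9, 11} → COUNT(m.id)=4
  3: ids {6, 10} → COUNT(m.id)=2
  4: ids {4} → COUNT(m.id)=1

Relay | 4 ; Chip | 4 ; Lens | 2 ; Relay | 1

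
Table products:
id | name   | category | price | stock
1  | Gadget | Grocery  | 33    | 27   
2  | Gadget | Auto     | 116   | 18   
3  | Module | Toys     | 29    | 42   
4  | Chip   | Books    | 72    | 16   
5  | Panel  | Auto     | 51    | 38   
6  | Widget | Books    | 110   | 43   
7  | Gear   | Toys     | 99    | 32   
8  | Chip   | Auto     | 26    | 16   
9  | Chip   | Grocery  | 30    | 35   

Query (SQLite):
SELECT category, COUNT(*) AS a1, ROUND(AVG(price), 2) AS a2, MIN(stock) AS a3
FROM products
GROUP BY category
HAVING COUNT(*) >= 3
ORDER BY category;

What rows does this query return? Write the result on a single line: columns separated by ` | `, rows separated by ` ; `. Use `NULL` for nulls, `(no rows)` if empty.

Auto | 3 | 64.33 | 16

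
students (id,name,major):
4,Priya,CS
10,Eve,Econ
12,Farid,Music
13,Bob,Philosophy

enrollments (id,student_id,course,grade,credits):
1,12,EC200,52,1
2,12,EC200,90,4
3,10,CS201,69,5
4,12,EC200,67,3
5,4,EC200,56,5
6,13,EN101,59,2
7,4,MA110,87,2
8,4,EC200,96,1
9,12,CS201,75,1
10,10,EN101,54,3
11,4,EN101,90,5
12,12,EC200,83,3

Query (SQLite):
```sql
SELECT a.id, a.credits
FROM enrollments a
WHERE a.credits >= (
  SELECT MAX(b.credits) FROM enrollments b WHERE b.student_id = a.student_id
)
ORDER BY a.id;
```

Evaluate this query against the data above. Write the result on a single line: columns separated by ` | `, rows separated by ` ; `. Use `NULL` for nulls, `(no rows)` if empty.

For each enrollments row a, compute MAX(credits) over rows sharing a.student_id.
Keep row a if a.credits >= that per-group MAX.
  student_id=4: MAX(credits) = 5
  student_id=10: MAX(credits) = 5
  student_id=12: MAX(credits) = 4
  student_id=13: MAX(credits) = 2

2 | 4 ; 3 | 5 ; 5 | 5 ; 6 | 2 ; 11 | 5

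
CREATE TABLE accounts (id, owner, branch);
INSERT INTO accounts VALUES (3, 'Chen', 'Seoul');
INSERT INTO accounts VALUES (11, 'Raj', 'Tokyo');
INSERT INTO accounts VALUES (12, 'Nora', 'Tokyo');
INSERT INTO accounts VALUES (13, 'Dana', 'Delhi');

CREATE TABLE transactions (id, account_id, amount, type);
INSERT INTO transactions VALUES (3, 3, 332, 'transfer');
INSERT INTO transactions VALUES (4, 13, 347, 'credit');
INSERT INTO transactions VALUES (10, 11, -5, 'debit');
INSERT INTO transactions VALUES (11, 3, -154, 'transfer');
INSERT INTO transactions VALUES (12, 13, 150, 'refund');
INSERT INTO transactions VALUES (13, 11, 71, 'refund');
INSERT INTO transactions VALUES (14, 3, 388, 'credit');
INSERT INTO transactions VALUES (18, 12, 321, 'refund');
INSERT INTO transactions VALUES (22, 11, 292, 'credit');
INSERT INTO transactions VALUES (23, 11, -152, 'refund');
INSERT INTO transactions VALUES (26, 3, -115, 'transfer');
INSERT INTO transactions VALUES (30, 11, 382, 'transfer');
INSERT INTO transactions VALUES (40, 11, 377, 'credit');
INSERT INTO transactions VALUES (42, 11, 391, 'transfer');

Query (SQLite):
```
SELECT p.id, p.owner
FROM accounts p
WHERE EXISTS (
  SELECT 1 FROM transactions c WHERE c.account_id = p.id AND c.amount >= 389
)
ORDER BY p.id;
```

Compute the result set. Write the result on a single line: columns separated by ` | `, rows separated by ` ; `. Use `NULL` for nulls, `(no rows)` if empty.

11 | Raj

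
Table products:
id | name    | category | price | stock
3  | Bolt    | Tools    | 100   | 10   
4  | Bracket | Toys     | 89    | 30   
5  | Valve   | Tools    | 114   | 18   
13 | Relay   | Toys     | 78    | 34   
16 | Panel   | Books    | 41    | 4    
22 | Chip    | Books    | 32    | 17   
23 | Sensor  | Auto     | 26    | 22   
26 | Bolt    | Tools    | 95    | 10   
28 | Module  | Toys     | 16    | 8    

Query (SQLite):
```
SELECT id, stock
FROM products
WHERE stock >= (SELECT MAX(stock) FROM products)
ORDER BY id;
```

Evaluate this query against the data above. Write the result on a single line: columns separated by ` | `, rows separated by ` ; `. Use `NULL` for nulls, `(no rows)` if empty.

Scalar subquery: MAX(stock) over all products rows = 34.
Keep rows where stock >= that value.

13 | 34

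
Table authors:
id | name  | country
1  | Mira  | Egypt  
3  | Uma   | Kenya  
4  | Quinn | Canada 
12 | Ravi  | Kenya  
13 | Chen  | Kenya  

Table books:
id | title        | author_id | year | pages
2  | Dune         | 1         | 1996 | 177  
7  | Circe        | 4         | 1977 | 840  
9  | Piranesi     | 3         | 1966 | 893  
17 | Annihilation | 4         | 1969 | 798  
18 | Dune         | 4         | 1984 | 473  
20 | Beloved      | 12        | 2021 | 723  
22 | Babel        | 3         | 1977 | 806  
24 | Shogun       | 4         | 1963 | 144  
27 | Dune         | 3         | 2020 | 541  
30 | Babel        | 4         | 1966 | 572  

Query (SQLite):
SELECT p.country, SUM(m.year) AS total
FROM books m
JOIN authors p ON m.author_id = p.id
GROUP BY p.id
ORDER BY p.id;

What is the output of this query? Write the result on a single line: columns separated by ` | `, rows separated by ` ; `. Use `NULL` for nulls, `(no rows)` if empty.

Egypt | 1996 ; Kenya | 5963 ; Canada | 9859 ; Kenya | 2021

Join each books row to its authors via author_id.
Group joined rows by authors.id; compute SUM(m.year) per group.
  1: ids {2} → SUM(m.year)=1996
  3: ids {9, 22, 27} → SUM(m.year)=5963
  4: ids {7, 17, 18, 24, 30} → SUM(m.year)=9859
  12: ids {20} → SUM(m.year)=2021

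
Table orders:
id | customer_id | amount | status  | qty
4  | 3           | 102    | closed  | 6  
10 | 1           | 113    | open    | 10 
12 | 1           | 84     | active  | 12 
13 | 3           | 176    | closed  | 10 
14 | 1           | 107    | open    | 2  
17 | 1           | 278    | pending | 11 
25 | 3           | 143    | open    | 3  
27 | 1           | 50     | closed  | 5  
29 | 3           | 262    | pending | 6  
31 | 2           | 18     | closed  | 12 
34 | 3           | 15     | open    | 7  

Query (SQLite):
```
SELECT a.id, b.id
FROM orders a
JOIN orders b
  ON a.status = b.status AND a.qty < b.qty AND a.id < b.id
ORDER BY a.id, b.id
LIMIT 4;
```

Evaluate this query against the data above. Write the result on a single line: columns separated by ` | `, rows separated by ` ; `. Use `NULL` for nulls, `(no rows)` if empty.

4 | 13 ; 4 | 31 ; 13 | 31 ; 14 | 25

Pairs (a,b) with same status, a.qty < b.qty, a.id < b.id.
status groups: active:{12} closed:{4,13,27,31} open:{10,14,25,34} pending:{17,29}
Ordered by (a.id, b.id); first 4.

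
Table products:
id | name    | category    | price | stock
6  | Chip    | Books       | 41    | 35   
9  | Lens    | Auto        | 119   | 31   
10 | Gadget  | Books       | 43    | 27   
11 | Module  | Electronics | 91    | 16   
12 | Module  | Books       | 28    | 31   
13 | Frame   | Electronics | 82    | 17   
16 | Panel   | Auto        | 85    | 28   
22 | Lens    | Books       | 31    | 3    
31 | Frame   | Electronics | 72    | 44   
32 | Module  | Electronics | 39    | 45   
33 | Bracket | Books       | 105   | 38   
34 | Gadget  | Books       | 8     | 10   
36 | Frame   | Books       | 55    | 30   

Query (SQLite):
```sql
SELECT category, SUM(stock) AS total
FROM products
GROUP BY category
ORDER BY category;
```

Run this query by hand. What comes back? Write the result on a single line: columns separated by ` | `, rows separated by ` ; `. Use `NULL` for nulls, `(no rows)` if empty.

Auto | 59 ; Books | 174 ; Electronics | 122

Partition products by category; compute SUM(stock) within each group.
  Auto: ids {9, 16} → SUM(stock)=59
  Books: ids {6, 10, 12, 22, 33, 34, 36} → SUM(stock)=174
  Electronics: ids {11, 13, 31, 32} → SUM(stock)=122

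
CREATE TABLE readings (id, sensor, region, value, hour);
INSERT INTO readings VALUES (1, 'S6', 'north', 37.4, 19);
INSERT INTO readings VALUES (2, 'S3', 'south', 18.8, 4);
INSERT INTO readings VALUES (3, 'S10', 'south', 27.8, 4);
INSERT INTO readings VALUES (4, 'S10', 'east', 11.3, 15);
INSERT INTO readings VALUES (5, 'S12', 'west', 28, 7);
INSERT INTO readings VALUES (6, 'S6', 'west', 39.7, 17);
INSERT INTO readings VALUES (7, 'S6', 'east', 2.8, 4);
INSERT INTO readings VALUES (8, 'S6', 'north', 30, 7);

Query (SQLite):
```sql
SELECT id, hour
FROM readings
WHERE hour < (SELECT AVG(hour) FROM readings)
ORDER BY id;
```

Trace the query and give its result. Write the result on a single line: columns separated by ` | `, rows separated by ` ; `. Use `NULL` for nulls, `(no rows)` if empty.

2 | 4 ; 3 | 4 ; 5 | 7 ; 7 | 4 ; 8 | 7

Scalar subquery: AVG(hour) over all readings rows = 9.625.
Keep rows where hour < that value.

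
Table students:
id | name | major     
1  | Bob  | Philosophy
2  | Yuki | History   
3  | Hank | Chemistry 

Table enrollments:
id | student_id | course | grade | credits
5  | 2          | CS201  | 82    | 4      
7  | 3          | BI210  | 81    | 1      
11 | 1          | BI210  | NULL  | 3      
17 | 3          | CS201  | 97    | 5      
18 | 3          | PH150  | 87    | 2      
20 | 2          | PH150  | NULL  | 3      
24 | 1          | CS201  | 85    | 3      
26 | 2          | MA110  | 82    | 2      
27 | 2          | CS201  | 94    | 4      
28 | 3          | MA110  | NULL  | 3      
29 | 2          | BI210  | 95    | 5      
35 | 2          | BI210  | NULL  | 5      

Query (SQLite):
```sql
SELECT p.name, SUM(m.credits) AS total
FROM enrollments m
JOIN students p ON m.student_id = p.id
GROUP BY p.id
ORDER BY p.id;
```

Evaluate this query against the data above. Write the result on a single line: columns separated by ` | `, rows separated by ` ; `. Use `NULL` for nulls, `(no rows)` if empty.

Bob | 6 ; Yuki | 23 ; Hank | 11

Join each enrollments row to its students via student_id.
Group joined rows by students.id; compute SUM(m.credits) per group.
  1: ids {11, 24} → SUM(m.credits)=6
  2: ids {5, 20, 26, 27, 29, 35} → SUM(m.credits)=23
  3: ids {7, 17, 18, 28} → SUM(m.credits)=11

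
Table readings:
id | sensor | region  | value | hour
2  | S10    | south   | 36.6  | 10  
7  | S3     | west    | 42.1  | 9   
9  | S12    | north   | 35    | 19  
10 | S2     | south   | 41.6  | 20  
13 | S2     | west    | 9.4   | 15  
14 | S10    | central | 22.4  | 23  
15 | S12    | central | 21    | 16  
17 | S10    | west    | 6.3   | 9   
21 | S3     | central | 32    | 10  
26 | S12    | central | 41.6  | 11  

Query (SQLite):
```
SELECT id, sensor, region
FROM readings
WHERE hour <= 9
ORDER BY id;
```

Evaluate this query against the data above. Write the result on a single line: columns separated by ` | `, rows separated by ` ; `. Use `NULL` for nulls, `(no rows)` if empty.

hour <= 9: ids {7, 17}

7 | S3 | west ; 17 | S10 | west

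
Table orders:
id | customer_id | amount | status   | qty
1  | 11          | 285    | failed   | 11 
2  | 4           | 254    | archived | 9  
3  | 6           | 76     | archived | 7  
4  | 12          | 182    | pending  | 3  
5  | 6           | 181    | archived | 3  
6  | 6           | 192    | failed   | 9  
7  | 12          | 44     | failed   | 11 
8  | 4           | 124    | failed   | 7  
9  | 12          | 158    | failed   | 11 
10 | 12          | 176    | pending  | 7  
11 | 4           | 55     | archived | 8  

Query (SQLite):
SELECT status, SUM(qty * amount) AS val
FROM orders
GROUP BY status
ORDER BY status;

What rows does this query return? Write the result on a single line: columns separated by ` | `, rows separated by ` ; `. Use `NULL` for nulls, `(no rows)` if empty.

archived | 3801 ; failed | 7953 ; pending | 1778

For each row compute qty * amount.
Group by status; take SUM of the expression per group.
  archived: ids {2, 3, 5, 11} → SUM(qty * amount)=3801
  failed: ids {1, 6, 7, 8, 9} → SUM(qty * amount)=7953
  pending: ids {4, 10} → SUM(qty * amount)=1778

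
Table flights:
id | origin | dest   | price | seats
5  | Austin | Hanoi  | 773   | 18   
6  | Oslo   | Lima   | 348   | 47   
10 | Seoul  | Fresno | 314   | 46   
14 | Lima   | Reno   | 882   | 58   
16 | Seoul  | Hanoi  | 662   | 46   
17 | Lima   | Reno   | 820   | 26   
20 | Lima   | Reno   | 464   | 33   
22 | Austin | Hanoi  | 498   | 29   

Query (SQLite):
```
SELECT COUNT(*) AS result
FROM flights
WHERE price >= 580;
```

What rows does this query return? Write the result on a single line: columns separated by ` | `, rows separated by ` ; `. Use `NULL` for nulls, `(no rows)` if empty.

Rows where price >= 580 → seats values: [18, 58, 46, 26].
COUNT(*) counts rows → 4.

4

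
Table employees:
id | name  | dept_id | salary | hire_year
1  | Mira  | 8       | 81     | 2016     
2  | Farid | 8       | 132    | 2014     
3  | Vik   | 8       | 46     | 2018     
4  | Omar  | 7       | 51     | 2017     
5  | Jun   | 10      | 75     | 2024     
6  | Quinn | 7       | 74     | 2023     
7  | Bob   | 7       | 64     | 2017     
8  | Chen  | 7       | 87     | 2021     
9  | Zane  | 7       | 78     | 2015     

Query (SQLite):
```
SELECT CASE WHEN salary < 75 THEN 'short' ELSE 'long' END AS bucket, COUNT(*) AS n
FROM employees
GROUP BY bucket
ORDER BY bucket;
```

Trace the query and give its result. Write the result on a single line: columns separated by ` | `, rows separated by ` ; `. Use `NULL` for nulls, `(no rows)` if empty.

Bucket rows by salary < 75 → 'short' else 'long'; count each bucket.

long | 5 ; short | 4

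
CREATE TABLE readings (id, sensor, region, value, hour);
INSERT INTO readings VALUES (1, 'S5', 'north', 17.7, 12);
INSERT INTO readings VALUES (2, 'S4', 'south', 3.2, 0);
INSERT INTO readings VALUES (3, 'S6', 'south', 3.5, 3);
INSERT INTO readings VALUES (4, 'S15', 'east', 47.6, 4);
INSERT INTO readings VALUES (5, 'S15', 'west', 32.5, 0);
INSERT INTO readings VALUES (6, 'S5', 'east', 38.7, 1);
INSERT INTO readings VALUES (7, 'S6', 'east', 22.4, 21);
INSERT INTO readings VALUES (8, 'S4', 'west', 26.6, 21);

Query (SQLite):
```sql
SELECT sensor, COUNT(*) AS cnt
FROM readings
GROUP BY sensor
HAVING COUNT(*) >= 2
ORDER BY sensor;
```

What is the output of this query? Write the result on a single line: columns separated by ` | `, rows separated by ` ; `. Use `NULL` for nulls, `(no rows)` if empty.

S15 | 2 ; S4 | 2 ; S5 | 2 ; S6 | 2

Partition readings by sensor; compute COUNT(*) within each group.
HAVING: keep groups with count ≥ 2.
  S15: ids {4, 5} → COUNT(*)=2
  S4: ids {2, 8} → COUNT(*)=2
  S5: ids {1, 6} → COUNT(*)=2
  S6: ids {3, 7} → COUNT(*)=2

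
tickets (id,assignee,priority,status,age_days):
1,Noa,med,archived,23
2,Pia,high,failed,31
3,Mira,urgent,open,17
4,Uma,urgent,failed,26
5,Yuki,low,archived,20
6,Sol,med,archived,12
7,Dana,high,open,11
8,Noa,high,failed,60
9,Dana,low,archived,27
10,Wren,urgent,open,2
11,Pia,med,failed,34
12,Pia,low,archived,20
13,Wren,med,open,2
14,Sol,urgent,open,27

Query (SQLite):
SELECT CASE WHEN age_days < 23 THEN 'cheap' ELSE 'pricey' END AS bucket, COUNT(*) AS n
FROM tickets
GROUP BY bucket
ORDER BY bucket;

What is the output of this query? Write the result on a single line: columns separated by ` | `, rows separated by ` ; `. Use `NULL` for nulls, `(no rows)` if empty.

cheap | 7 ; pricey | 7

Bucket rows by age_days < 23 → 'cheap' else 'pricey'; count each bucket.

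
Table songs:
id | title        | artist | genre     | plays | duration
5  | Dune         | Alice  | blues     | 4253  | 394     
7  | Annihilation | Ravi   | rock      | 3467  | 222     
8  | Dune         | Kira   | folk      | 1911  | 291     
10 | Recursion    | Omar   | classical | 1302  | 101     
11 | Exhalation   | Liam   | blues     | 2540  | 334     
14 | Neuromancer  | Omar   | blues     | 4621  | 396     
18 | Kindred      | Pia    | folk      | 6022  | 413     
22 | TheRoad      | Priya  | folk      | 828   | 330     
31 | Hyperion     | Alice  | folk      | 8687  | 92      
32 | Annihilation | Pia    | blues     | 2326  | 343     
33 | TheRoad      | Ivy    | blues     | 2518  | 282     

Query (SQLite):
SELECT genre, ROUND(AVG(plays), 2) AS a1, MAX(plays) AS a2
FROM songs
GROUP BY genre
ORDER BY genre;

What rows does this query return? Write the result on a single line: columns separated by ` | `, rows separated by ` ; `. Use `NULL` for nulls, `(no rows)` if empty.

Group songs by genre.
Per group compute: ROUND(AVG(plays), 2), MAX(plays).
  blues: ids {5, 11, 14, 32, 33} → ROUND(AVG(plays), 2)=3251.6, MAX(plays)=4621
  classical: ids {10} → ROUND(AVG(plays), 2)=1302, MAX(plays)=1302
  folk: ids {8, 18, 22, 31} → ROUND(AVG(plays), 2)=4362, MAX(plays)=8687
  rock: ids {7} → ROUND(AVG(plays), 2)=3467, MAX(plays)=3467

blues | 3251.6 | 4621 ; classical | 1302 | 1302 ; folk | 4362 | 8687 ; rock | 3467 | 3467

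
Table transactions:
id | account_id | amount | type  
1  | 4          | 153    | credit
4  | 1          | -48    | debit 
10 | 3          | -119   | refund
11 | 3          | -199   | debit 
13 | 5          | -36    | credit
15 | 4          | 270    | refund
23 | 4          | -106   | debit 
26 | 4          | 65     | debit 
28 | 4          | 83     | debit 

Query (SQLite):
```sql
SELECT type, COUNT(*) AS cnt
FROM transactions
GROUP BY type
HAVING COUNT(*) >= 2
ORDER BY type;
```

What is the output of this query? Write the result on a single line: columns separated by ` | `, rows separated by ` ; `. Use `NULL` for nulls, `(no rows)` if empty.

credit | 2 ; debit | 5 ; refund | 2

Partition transactions by type; compute COUNT(*) within each group.
HAVING: keep groups with count ≥ 2.
  credit: ids {1, 13} → COUNT(*)=2
  debit: ids {4, 11, 23, 26, 28} → COUNT(*)=5
  refund: ids {10, 15} → COUNT(*)=2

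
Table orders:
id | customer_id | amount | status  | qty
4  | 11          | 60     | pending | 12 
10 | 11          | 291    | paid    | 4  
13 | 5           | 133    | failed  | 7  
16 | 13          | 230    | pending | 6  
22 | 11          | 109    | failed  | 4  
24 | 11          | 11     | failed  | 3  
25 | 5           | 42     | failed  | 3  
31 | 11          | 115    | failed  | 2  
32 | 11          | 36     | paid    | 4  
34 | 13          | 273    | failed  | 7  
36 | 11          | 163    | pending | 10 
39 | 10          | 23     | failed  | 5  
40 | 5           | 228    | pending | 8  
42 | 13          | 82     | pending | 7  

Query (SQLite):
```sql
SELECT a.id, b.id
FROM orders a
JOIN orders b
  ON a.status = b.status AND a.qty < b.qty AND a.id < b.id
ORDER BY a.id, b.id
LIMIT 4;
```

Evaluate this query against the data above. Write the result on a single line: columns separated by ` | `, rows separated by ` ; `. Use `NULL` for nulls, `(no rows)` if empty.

Pairs (a,b) with same status, a.qty < b.qty, a.id < b.id.
status groups: failed:{13,22,24,25,31,34,39} paid:{10,32} pending:{4,16,36,40,42}
Ordered by (a.id, b.id); first 4.

16 | 36 ; 16 | 40 ; 16 | 42 ; 22 | 34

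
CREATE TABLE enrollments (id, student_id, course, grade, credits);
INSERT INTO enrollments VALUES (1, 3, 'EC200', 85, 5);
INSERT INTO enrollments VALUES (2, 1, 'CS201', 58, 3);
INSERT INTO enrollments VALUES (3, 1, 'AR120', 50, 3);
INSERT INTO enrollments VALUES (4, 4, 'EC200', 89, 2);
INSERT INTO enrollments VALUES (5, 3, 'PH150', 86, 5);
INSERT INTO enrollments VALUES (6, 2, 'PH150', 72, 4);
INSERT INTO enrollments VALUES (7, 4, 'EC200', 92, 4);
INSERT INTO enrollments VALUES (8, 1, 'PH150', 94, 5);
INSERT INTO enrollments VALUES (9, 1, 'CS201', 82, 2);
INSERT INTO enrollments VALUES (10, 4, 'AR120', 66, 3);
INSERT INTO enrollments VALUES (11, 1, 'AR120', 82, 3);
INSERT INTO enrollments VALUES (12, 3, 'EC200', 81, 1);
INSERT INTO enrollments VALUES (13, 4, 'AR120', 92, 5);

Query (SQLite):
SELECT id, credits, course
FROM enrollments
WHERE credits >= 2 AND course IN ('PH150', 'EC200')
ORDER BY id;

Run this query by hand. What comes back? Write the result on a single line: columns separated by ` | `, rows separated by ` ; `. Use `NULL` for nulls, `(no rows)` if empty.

credits >= 2: ids {1, 2, 3, 4, 5, 6, 7, 8, 9, 10, 11, 13}
course IN ('PH150', 'EC200'): ids {1, 4, 5, 6, 7, 8, 12}
Combine with AND.

1 | 5 | EC200 ; 4 | 2 | EC200 ; 5 | 5 | PH150 ; 6 | 4 | PH150 ; 7 | 4 | EC200 ; 8 | 5 | PH150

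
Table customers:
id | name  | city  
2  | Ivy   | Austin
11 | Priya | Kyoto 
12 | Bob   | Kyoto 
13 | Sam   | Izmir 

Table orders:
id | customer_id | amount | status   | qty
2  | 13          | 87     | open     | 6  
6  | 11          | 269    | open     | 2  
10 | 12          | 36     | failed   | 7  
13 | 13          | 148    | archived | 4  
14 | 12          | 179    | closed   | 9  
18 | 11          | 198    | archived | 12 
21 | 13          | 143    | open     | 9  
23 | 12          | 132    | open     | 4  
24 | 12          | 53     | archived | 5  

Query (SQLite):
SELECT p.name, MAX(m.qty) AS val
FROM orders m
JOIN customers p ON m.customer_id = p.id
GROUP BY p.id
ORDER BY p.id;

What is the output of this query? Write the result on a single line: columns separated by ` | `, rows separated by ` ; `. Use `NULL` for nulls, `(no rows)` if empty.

Priya | 12 ; Bob | 9 ; Sam | 9

Join each orders row to its customers via customer_id.
Group joined rows by customers.id; compute MAX(m.qty) per group.
  11: ids {6, 18} → MAX(m.qty)=12
  12: ids {10, 14, 23, 24} → MAX(m.qty)=9
  13: ids {2, 13, 21} → MAX(m.qty)=9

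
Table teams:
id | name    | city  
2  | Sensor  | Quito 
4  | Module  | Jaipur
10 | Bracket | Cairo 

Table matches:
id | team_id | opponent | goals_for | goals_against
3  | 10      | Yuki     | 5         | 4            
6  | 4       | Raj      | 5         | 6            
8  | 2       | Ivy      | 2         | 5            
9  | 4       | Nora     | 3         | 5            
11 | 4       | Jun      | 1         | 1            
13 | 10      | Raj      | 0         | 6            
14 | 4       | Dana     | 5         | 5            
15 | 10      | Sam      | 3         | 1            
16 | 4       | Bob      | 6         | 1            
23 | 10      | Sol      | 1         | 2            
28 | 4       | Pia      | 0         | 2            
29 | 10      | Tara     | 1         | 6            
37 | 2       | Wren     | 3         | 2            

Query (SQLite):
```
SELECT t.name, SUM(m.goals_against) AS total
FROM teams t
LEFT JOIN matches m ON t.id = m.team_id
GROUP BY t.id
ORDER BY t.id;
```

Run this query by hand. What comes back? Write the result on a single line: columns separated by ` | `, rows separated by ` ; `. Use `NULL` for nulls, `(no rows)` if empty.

LEFT JOIN keeps every teams row; unmatched ones get NULL for matches columns.
Group by teams.id and compute SUM(m.goals_against). SUM over an all-NULL group is NULL.
  2: ids {8, 37} → SUM(m.goals_against)=7
  4: ids {6, 9, 11, 14, 16, 28} → SUM(m.goals_against)=20
  10: ids {3, 13, 15, 23, 29} → SUM(m.goals_against)=19

Sensor | 7 ; Module | 20 ; Bracket | 19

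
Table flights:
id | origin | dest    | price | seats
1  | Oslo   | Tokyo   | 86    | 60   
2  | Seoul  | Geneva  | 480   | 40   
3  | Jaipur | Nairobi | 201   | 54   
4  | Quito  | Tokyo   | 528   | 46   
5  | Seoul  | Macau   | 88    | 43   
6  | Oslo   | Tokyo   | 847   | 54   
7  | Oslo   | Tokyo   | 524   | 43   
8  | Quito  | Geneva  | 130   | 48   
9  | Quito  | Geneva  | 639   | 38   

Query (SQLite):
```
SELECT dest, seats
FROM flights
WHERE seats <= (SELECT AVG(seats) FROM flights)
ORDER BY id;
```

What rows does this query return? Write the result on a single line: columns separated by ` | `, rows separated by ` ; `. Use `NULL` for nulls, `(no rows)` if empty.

Geneva | 40 ; Tokyo | 46 ; Macau | 43 ; Tokyo | 43 ; Geneva | 38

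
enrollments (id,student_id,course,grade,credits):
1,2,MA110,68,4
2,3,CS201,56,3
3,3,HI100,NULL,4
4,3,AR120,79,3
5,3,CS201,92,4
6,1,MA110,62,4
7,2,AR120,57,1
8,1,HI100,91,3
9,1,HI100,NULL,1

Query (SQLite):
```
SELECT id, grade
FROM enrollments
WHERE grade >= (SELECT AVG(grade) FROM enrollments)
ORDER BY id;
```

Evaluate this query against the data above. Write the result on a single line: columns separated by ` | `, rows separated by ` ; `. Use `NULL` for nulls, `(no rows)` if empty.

Scalar subquery: AVG(grade) over all enrollments rows = 72.142857 (≈; comparison uses full precision).
Keep rows where grade >= that value.

4 | 79 ; 5 | 92 ; 8 | 91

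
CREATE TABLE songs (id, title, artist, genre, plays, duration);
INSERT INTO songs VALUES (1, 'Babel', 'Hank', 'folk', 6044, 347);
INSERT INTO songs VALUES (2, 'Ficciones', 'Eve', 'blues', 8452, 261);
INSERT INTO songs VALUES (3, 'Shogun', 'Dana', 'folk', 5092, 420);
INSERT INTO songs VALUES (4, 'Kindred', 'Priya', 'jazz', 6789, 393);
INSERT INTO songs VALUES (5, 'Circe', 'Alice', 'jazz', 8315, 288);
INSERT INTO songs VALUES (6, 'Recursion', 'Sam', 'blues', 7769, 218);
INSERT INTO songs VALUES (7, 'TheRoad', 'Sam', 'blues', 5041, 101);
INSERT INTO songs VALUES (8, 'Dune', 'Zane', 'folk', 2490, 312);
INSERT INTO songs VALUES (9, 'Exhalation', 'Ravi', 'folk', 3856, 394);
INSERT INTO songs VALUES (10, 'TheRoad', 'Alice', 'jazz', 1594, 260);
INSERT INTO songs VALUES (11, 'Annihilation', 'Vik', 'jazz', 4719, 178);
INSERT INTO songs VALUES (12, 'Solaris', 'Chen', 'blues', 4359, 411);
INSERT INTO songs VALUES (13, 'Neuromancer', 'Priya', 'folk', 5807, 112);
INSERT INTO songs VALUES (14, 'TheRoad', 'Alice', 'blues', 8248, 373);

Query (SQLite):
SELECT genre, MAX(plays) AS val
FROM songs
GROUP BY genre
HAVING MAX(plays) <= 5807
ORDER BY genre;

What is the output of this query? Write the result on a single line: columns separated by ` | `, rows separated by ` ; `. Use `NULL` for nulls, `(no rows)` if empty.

Partition songs by genre; compute MAX(plays) within each group.
HAVING: keep groups where MAX(plays) <= 5807.
  blues: ids {2, 6, 7, 12, 14} → MAX(plays)=8452
  folk: ids {1, 3, 8, 9, 13} → MAX(plays)=6044
  jazz: ids {4, 5, 10, 11} → MAX(plays)=8315

(no rows)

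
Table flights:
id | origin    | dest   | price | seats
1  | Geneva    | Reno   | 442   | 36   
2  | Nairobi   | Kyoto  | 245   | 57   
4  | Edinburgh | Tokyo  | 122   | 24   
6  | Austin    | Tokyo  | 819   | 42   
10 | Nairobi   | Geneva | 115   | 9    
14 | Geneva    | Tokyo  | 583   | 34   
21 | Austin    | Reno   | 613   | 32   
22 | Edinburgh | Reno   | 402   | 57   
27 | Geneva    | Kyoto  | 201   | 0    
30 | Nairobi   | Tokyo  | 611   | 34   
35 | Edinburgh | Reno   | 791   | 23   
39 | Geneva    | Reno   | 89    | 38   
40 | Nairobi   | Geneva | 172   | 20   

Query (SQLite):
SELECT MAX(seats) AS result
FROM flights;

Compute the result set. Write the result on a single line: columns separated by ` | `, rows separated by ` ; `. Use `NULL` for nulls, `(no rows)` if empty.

All seats values: [36, 57, 24, 42, 9, 34, 32, 57, 0, 34, 23, 38, 20].
MAX of non-NULL values = 57.

57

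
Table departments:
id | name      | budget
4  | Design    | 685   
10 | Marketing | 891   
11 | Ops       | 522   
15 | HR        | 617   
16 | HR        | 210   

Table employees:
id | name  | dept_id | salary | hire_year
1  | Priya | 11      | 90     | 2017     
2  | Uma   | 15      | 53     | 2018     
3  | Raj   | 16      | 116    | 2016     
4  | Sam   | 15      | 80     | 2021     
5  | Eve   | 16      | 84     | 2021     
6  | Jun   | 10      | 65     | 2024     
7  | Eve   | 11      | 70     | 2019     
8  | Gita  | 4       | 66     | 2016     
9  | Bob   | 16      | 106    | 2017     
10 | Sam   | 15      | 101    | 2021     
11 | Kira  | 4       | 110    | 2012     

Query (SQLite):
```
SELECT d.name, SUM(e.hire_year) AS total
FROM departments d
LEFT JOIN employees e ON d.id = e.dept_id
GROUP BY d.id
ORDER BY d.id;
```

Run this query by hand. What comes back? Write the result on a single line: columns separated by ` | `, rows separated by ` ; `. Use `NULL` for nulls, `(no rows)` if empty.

LEFT JOIN keeps every departments row; unmatched ones get NULL for employees columns.
Group by departments.id and compute SUM(e.hire_year). SUM over an all-NULL group is NULL.
  4: ids {8, 11} → SUM(e.hire_year)=4028
  10: ids {6} → SUM(e.hire_year)=2024
  11: ids {1, 7} → SUM(e.hire_year)=4036
  15: ids {2, 4, 10} → SUM(e.hire_year)=6060
  16: ids {3, 5, 9} → SUM(e.hire_year)=6054

Design | 4028 ; Marketing | 2024 ; Ops | 4036 ; HR | 6060 ; HR | 6054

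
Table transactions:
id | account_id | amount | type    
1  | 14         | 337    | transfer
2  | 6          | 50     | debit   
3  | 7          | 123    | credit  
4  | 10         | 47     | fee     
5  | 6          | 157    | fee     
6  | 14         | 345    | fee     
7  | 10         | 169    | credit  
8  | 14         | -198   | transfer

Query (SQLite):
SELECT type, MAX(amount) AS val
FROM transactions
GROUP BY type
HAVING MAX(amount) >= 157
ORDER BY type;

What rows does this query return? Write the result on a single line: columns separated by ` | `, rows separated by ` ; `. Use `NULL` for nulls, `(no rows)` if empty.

Partition transactions by type; compute MAX(amount) within each group.
HAVING: keep groups where MAX(amount) >= 157.
  credit: ids {3, 7} → MAX(amount)=169
  debit: ids {2} → MAX(amount)=50
  fee: ids {4, 5, 6} → MAX(amount)=345
  transfer: ids {1, 8} → MAX(amount)=337

credit | 169 ; fee | 345 ; transfer | 337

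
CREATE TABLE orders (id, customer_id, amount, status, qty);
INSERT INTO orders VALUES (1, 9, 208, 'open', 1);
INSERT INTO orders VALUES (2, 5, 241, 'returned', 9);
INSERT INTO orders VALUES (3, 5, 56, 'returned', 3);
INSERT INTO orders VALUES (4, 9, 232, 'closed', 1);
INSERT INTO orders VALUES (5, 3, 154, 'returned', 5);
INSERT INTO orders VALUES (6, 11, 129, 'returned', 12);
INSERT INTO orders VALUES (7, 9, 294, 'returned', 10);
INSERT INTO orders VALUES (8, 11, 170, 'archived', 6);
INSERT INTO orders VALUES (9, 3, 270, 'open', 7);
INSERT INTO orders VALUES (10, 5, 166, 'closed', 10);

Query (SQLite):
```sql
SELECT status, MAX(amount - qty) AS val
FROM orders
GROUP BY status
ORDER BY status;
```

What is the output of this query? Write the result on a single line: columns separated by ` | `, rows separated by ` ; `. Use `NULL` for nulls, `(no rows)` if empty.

For each row compute amount - qty.
Group by status; take MAX of the expression per group.
  archived: ids {8} → MAX(amount - qty)=164
  closed: ids {4, 10} → MAX(amount - qty)=231
  open: ids {1, 9} → MAX(amount - qty)=263
  returned: ids {2, 3, 5, 6, 7} → MAX(amount - qty)=284

archived | 164 ; closed | 231 ; open | 263 ; returned | 284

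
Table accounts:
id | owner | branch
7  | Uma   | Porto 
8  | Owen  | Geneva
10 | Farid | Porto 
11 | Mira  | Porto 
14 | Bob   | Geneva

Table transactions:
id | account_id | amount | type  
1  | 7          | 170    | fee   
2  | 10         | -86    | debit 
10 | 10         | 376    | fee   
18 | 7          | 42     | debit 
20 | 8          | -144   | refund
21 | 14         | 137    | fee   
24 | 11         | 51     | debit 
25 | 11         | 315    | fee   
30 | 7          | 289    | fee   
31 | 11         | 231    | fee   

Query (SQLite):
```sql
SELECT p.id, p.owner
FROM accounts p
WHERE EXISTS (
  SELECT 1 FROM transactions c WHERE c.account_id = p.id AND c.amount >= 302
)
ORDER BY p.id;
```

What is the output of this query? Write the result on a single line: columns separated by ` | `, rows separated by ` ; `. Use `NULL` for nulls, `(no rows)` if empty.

For each accounts row, check whether any transactions with matching account_id has amount >= 302.
Keep rows where that is true.

10 | Farid ; 11 | Mira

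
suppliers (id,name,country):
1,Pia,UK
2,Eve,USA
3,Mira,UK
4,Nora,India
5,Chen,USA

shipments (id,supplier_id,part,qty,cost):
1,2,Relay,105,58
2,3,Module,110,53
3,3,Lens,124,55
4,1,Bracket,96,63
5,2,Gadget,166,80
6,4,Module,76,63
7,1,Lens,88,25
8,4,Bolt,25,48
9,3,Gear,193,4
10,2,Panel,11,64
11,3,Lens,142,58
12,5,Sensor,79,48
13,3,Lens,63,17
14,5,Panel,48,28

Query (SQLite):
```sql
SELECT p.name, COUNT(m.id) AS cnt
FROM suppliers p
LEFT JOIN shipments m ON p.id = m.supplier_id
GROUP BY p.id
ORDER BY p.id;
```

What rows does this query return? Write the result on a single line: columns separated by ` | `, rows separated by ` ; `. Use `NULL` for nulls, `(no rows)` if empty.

LEFT JOIN keeps every suppliers row; unmatched ones get NULL for shipments columns.
Group by suppliers.id and compute COUNT(m.id). COUNT(col) of an all-NULL group is 0.
  1: ids {4, 7} → COUNT(m.id)=2
  2: ids {1, 5, 10} → COUNT(m.id)=3
  3: ids {2, 3, 9, 11, 13} → COUNT(m.id)=5
  4: ids {6, 8} → COUNT(m.id)=2
  5: ids {12, 14} → COUNT(m.id)=2

Pia | 2 ; Eve | 3 ; Mira | 5 ; Nora | 2 ; Chen | 2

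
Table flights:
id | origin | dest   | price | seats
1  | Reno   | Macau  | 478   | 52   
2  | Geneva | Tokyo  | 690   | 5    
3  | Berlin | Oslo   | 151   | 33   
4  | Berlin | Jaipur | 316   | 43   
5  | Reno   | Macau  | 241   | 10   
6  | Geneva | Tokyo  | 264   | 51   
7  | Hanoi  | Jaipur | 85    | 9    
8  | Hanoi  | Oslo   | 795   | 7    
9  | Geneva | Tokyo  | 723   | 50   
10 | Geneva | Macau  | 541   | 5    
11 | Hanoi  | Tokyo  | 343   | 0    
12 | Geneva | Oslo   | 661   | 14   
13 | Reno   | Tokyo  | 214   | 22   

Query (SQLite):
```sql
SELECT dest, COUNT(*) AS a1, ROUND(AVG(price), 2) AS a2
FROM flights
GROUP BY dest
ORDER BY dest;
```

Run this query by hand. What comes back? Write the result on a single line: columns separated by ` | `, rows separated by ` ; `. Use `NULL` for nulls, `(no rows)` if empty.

Group flights by dest.
Per group compute: COUNT(*), ROUND(AVG(price), 2).
  Jaipur: ids {4, 7} → COUNT(*)=2, ROUND(AVG(price), 2)=200.5
  Macau: ids {1, 5, 10} → COUNT(*)=3, ROUND(AVG(price), 2)=420
  Oslo: ids {3, 8, 12} → COUNT(*)=3, ROUND(AVG(price), 2)=535.67
  Tokyo: ids {2, 6, 9, 11, 13} → COUNT(*)=5, ROUND(AVG(price), 2)=446.8

Jaipur | 2 | 200.5 ; Macau | 3 | 420 ; Oslo | 3 | 535.67 ; Tokyo | 5 | 446.8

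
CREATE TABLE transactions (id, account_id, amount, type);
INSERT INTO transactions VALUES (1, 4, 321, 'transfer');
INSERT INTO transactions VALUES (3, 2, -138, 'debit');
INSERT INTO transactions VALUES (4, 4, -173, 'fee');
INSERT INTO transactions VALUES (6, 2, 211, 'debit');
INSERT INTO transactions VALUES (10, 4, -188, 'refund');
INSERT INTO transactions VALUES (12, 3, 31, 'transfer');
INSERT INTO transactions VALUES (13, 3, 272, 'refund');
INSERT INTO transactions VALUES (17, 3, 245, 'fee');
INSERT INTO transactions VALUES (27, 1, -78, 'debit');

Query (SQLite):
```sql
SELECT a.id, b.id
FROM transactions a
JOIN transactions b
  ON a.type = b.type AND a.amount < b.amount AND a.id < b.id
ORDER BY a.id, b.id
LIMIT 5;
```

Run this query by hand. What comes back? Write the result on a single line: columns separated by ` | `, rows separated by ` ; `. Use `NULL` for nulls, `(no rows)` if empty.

3 | 6 ; 3 | 27 ; 4 | 17 ; 10 | 13

Pairs (a,b) with same type, a.amount < b.amount, a.id < b.id.
type groups: debit:{3,6,27} fee:{4,17} refund:{10,13} transfer:{1,12}
Ordered by (a.id, b.id); first 5.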